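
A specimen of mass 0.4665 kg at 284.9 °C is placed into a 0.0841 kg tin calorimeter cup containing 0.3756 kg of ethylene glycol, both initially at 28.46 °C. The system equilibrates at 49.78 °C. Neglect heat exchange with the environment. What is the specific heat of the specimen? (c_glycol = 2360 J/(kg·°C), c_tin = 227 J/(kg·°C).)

Energy conservation, ΣQ = 0:
0.4665×c×(49.78 − 284.9) + 0.3756×2360×(49.78 − 28.46) + 0.0841×227×(49.78 − 28.46) = 0
-109.68 c = -19305
c = -19305/-109.68 ≈ 176 J/(kg·°C)

c ≈ 176 J/(kg·°C)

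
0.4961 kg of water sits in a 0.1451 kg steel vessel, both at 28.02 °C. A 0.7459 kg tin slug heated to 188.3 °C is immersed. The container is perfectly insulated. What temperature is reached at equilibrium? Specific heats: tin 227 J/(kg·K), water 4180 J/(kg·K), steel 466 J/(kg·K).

T_f ≈ 39.8 °C

Let T be the final temperature. ΣQ_i = 0:
0.7459×227×(T − 188.3) + 0.4961×4180×(T − 28.02) + 0.1451×466×(T − 28.02) = 0
2310.6 T = 91882
T = 91882/2310.6 ≈ 39.77 °C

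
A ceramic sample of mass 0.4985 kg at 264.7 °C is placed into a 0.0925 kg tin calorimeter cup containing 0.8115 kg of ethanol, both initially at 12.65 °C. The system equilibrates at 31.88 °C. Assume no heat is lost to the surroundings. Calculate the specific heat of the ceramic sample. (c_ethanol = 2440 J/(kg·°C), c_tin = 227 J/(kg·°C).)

c ≈ 332 J/(kg·°C)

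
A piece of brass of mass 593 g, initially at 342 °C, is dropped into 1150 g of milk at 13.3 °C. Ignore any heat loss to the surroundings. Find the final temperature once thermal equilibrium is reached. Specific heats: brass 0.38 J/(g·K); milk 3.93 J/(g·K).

Set heat shed by the hot body equal to heat absorbed by the cold body:
593×0.38×(342 − T) = 1150×3.93×(T − 13.3)
225.34(342 − T) = 4519.5(T − 13.3)
4744.8 T = 137176  ⇒  T ≈ 28.91 °C

T_f ≈ 28.9 °C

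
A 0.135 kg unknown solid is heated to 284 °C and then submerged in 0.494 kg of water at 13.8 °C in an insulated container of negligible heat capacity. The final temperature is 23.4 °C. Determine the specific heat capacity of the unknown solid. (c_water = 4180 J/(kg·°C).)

Heat lost by the unknown solid = heat gained by the water:
0.135·c·(284 − 23.4) = 0.494·4180·(23.4 − 13.8)
35.18 c = 19823  ⇒  c ≈ 563.5 J/(kg·°C)

c ≈ 563 J/(kg·°C)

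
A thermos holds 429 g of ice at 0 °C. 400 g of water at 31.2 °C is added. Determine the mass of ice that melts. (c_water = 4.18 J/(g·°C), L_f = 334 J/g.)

Cooling the water to 0 °C releases 400×4.18×31.2 = 52166 J.
To melt every bit of ice: 429×334 = 143286 J.
That's not enough to melt it all — equilibrium is at 0 °C with ice remaining.
m_melt = 52166 / L_f = 156.2 g.

m_melted ≈ 156 g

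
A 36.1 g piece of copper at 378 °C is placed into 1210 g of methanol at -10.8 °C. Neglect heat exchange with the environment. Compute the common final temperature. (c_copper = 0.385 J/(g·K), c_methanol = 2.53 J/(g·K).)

T_f ≈ -9.0 °C

Heat lost by the copper equals heat gained by the methanol:
36.1·0.385·(378 − T) = 1210·2.53·(T − (-10.8))
13.9(378 − T) = 3061.3(T − (-10.8))
3075.2 T = -27808  ⇒  T ≈ -9.04 °C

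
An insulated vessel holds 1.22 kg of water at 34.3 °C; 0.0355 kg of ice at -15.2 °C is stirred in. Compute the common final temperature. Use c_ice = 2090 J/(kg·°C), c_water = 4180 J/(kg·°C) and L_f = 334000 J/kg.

T_f ≈ 30.9 °C

Net heat exchanged in the isolated system is zero:
warm ice to 0 °C: 0.0355·2090·(0 − (-15.2)) = 1127.8
  melt ice: 0.0355·334000 = 11857
  meltwater 0→T: 0.0355·4180·T = 148.39 T
  water: 5099.6(T − 34.3)
5248 T = 174916 − 12985 = 161932
T ≈ 30.86 °C — above 0 °C, consistent with complete melting.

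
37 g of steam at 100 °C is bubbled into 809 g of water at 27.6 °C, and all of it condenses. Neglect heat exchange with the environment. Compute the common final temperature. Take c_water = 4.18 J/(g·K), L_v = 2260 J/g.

T_f ≈ 54.4 °C

Energy conservation, ΣQ = 0:
condense steam: −37×2260 = −83620
  condensate cools 100→T: 37×4.18×(T − 100) = 154.66(T − 100)
  original water: 3381.6(T − 27.6)
3536.3 T = 83620 + 15466 + 93333 = 192419
T ≈ 54.41 °C — below 100 °C, confirming all the steam condensed.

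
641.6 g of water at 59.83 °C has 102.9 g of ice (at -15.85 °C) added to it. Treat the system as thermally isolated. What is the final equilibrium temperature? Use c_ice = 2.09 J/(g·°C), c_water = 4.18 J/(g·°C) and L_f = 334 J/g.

T_f ≈ 39.4 °C

Heat gained plus heat lost sum to zero:
ice -15.85→0 °C: 102.9×2.09×15.85 = 3408.7
  latent heat to melt: 102.9×334 = 34369
  warm the meltwater: 430.12 T
  water cools: 641.6×4.18×(T − 59.83) = 2681.9(T − 59.83)
3112 T = 160457 − 37777 = 122680
T ≈ 39.42 °C (positive, so assuming full melt was valid).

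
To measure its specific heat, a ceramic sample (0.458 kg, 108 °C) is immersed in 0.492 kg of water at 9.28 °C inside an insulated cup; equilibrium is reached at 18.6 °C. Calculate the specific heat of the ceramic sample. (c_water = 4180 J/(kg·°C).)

Heat lost by the ceramic sample = heat gained by the water:
0.458×c×(108 − 18.6) = 0.492×4180×(18.6 − 9.28)
40.95 c = 19167  ⇒  c ≈ 468.1 J/(kg·°C)

c ≈ 468 J/(kg·°C)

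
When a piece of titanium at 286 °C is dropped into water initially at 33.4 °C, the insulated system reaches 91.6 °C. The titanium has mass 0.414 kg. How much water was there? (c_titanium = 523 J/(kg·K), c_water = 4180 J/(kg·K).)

m ≈ 0.173 kg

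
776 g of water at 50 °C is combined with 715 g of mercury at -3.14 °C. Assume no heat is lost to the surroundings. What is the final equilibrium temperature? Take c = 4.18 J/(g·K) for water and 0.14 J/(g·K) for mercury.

T_f ≈ 48.4 °C

Let T be the final temperature. ΣQ_i = 0:
776·4.18·(T − 50) + 715·0.14·(T − (-3.14)) = 0
3243.7(T − 50) + 100.1(T − (-3.14)) = 0
(3243.7 + 100.1) T = 3243.7·50 + 100.1·(-3.14)
T = 161870 / 3343.8 = 48.4 °C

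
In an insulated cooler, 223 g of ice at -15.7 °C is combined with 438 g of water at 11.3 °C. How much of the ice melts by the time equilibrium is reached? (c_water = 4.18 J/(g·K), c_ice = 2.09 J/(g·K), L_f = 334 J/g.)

m_melted ≈ 40 g

Cooling the water to 0 °C releases 438×4.18×11.3 = 20688 J.
Warming the ice to 0 °C takes 223×2.09×15.7 = 7317.3 J, leaving 13371 J for melting.
Fully melting the ice requires m_ice L_f = 223×334 = 74482 J.
Since 13371 < 74482 J, not all the ice melts; equilibrium is at 0 °C.
m_melt = 13371 / L_f = 40.03 g.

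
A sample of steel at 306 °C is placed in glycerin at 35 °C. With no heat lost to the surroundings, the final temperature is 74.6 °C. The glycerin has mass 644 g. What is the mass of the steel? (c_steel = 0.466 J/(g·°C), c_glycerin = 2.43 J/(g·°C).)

|Q_steel| = |Q_glycerin|:
m×0.466×(306 − 74.6) = 644×2.43×(74.6 − 35)
107.83 m = 61971  ⇒  m ≈ 574.7 g

m ≈ 575 g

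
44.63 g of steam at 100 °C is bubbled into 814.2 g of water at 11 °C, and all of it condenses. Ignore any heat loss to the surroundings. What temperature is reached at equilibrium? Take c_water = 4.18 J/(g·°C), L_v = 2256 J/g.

T_f ≈ 43.7 °C

Conservation of energy gives ΣQ = 0:
latent heat released on condensation: 44.63×2256 = 100685; condensed water 100 °C→T: 186.55(T − 100); water warms: 814.2×4.18×(T − 11) = 3403.4(T − 11)
3589.9 T = 100685 + 18655 + 37437 = 156778
T ≈ 43.67 °C — below 100 °C, confirming all the steam condensed.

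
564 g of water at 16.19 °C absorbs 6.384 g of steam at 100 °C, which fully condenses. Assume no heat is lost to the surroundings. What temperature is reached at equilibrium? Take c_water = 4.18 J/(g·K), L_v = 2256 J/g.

T_f ≈ 23.2 °C

Let T be the final temperature. ΣQ_i = 0:
steam→water at 100 °C releases m L_v = 6.384×2256 = 14402; condensate cools 100→T: 6.384×4.18×(T − 100) = 26.69(T − 100); original water: 2357.5(T − 16.19)
2384.2 T = 14402 + 2668.5 + 38168 = 55239
T ≈ 23.17 °C, under the boiling point, so the assumption holds.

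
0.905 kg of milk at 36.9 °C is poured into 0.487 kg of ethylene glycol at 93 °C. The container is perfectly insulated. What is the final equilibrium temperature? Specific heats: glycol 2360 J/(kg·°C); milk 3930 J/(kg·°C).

T_f ≈ 50.6 °C

T_f is the heat-capacity-weighted average of the initial temperatures:
T_f = (1149.3·93 + 3556.7·36.9) / (1149.3 + 3556.7)
    = 238127 / 4706 ≈ 50.60 °C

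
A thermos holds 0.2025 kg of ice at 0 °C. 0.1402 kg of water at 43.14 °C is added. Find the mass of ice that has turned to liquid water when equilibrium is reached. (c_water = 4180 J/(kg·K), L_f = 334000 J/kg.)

Heat available from the water dropping to 0 °C: 0.1402×4180×43.14 = 25282 J.
To melt every bit of ice: 0.2025×334000 = 67635 J.
25282 J < 67635 J, so only part of the ice melts and the system sits at 0 °C.
m_melt = 25282 / L_f = 0.07569 kg.

m_melted ≈ 0.0757 kg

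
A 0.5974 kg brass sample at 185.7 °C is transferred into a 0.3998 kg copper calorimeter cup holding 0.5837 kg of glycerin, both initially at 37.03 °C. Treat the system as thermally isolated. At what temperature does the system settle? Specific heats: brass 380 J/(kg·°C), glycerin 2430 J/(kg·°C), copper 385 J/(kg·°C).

T_f ≈ 55.8 °C

Conservation of energy gives ΣQ = 0:
0.5974*380*(T − 185.7) + 0.5837*2430*(T − 37.03) + 0.3998*385*(T − 37.03) = 0
1799.3 T = 100379
T = 100379/1799.3 ≈ 55.79 °C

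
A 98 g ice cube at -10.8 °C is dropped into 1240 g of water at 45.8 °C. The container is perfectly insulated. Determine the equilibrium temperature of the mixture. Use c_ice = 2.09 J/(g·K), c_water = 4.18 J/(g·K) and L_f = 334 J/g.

T_f ≈ 36.2 °C

Energy conservation, ΣQ = 0:
warm ice to 0 °C: 98·2.09·(0 − (-10.8)) = 2212.1
  fusion: m_ice L_f = 98·334 = 32732
  meltwater 0→T: 98·4.18·T = 409.64 T
  water cools: 1240·4.18·(T − 45.8) = 5183.2(T − 45.8)
5592.8 T = 237391 − 34944 = 202447
T ≈ 36.20 °C — above 0 °C, consistent with complete melting.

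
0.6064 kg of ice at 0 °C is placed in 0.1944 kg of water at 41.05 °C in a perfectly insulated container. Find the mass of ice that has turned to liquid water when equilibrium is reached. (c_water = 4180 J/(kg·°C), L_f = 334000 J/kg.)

m_melted ≈ 0.0999 kg

Heat available from the water dropping to 0 °C: 0.1944·4180·41.05 = 33357 J.
To melt every bit of ice: 0.6064·334000 = 202538 J.
33357 J < 202538 J, so only part of the ice melts and the system sits at 0 °C.
m_melt = 33357 / L_f = 0.09987 kg.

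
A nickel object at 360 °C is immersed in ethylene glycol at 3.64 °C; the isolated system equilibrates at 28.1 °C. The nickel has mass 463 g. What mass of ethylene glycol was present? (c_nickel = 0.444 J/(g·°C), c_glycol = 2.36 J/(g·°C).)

m ≈ 1180 g

Let T be the final temperature. ΣQ_i = 0:
463×0.444×(28.1 − 360) + m×2.36×(28.1 − 3.64) = 0
57.73 m = 68229
m = 68229/57.73 ≈ 1182 g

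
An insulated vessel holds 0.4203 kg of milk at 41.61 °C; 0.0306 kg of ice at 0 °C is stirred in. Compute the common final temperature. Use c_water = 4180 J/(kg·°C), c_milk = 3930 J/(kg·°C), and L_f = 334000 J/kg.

Energy conservation, ΣQ = 0:
melt ice: 0.0306·334000 = 10220
  warm the meltwater: 127.91 T
  milk cools: 0.4203·3930·(T − 41.61) = 1651.8(T − 41.61)
1779.7 T = 68731 − 10220 = 58510
T ≈ 32.88 °C (positive, so assuming full melt was valid).

T_f ≈ 32.9 °C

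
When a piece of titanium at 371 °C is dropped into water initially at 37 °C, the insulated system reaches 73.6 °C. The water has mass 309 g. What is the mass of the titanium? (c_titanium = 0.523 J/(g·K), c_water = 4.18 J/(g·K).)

m ≈ 304 g

Conservation of energy gives ΣQ = 0:
m·0.523·(73.6 − 371) + 309·4.18·(73.6 − 37) = 0
-155.54 m = -47273
m = -47273/-155.54 ≈ 303.9 g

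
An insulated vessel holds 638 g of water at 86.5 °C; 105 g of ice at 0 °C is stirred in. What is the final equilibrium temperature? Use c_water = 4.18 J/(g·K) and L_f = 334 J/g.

Conservation of energy gives ΣQ = 0:
latent heat to melt: 105×334 = 35070
  warm the meltwater: 438.9 T
  water cools: 638×4.18×(T − 86.5) = 2666.8(T − 86.5)
3105.7 T = 230682 − 35070 = 195612
T ≈ 62.98 °C (positive, so assuming full melt was valid).

T_f ≈ 63.0 °C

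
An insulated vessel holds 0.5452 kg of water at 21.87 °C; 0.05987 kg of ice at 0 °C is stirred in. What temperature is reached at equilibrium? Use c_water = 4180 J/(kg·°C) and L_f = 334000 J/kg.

T_f ≈ 11.8 °C

Conservation of energy gives ΣQ = 0:
melt ice: 0.05987×334000 = 19997; warm the meltwater: 250.26 T; water cools: 0.5452×4180×(T − 21.87) = 2278.9(T − 21.87)
2529.2 T = 49840 − 19997 = 29844
T ≈ 11.80 °C. Since T > 0 °C, the all-ice-melts assumption holds.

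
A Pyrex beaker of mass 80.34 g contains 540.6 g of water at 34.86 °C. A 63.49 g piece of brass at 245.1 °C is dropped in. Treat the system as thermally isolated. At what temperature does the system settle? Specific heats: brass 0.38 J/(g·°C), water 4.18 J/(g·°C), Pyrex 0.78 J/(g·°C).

Heat gained plus heat lost sum to zero:
63.49·0.38·(T − 245.1) + 540.6·4.18·(T − 34.86) + 80.34·0.78·(T − 34.86) = 0
24.13(T − 245.1) + 2259.7(T − 34.86) + 62.67(T − 34.86) = 0
2346.5 T = 86871
T = 86871 / 2346.5 = 37 °C

T_f ≈ 37.0 °C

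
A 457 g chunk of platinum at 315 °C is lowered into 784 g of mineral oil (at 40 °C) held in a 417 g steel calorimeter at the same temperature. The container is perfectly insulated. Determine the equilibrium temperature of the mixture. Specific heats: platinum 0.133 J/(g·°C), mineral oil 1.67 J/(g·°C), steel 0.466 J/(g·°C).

T_f ≈ 50.7 °C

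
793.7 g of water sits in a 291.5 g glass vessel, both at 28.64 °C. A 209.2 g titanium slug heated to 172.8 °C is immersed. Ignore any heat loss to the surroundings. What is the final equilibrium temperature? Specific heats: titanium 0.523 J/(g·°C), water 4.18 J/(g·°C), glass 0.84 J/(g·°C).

T_f ≈ 32.9 °C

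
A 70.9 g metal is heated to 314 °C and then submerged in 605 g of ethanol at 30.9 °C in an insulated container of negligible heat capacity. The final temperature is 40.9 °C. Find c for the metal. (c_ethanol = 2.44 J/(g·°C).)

c ≈ 0.762 J/(g·°C)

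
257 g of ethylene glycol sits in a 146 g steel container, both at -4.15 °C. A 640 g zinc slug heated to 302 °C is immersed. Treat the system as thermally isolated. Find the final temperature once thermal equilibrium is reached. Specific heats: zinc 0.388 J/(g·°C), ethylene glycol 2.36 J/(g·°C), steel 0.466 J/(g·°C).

Net heat exchanged in the isolated system is zero:
640×0.388×(T − 302) + 257×2.36×(T − (-4.15)) + 146×0.466×(T − (-4.15)) = 0
248.32(T − 302) + 606.52(T − (-4.15)) + 68.04(T − (-4.15)) = 0
(248.32 + 606.52 + 68.04) T = 248.32×302 + 606.52×(-4.15) + 68.04×(-4.15)
T = 72193/922.88 ≈ 78.23 °C

T_f ≈ 78.2 °C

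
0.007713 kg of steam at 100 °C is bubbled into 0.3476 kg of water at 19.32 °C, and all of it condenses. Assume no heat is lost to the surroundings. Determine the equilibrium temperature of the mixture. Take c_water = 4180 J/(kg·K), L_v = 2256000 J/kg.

Net heat exchanged in the isolated system is zero:
condense steam: −0.007713×2256000 = −17401; condensate cools 100→T: 0.007713×4180×(T − 100) = 32.24(T − 100); original water: 1453(T − 19.32)
1485.2 T = 17401 + 3224 + 28071 = 48696
T ≈ 32.79 °C — below 100 °C, confirming all the steam condensed.

T_f ≈ 32.8 °C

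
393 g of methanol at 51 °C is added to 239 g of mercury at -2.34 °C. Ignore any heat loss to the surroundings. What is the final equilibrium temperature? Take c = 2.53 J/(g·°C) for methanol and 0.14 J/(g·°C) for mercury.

T_f ≈ 49.3 °C

T_f = Σ m_i c_i T_i / Σ m_i c_i:
T_f = (994.29×51 + 33.46×(-2.34)) / (994.29 + 33.46)
    = 50630 / 1027.8 ≈ 49.26 °C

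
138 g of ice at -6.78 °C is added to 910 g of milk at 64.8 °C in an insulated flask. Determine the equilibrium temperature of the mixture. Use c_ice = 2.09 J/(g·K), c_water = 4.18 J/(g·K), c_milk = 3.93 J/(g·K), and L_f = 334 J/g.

T_f ≈ 44.2 °C

Setting the total heat transfer to zero:
ice -6.78→0 °C: 138·2.09·6.78 = 1955.5; latent heat to melt: 138·334 = 46092; meltwater 0→T: 138·4.18·T = 576.84 T; milk: 3576.3(T − 64.8)
4153.1 T = 231744 − 48047 = 183697
T ≈ 44.23 °C (positive, so assuming full melt was valid).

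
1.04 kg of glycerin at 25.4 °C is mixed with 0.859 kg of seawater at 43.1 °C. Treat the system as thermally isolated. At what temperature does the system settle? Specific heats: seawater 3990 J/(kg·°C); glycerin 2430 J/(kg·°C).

T_f ≈ 35.6 °C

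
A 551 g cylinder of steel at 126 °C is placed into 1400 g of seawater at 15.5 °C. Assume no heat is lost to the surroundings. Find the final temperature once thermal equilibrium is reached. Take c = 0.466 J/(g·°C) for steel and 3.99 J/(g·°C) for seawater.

T_f ≈ 20.4 °C

T_f is the heat-capacity-weighted average of the initial temperatures:
T_f = (256.77*126 + 5586*15.5) / (256.77 + 5586)
    = 118936 / 5842.8 ≈ 20.36 °C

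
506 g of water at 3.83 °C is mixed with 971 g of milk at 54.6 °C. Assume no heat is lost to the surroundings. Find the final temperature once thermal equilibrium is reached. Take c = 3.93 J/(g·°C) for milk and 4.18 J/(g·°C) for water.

Set heat shed by the hot body equal to heat absorbed by the cold body:
971×3.93×(54.6 − T) = 506×4.18×(T − 3.83)
3816(54.6 − T) = 2115.1(T − 3.83)
5931.1 T = 216456  ⇒  T ≈ 36.50 °C

T_f ≈ 36.5 °C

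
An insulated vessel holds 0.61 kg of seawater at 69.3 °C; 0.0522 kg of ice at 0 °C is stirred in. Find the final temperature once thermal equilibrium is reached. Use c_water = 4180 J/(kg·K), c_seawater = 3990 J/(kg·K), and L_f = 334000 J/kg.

T_f ≈ 57.0 °C

Let T be the final temperature. ΣQ_i = 0:
latent heat to melt: 0.0522×334000 = 17435
  meltwater 0→T: 0.0522×4180×T = 218.2 T
  seawater cools: 0.61×3990×(T − 69.3) = 2433.9(T − 69.3)
2652.1 T = 168669 − 17435 = 151234
T ≈ 57.02 °C (positive, so assuming full melt was valid).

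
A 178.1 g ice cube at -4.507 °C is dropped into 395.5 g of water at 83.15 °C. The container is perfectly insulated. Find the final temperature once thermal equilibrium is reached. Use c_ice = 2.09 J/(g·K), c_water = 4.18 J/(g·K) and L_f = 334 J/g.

T_f ≈ 31.8 °C

Energy conservation, ΣQ = 0:
ice -4.507→0 °C: 178.1·2.09·4.507 = 1677.6
  fusion: m_ice L_f = 178.1·334 = 59485
  warm the meltwater: 744.46 T
  water cools: 395.5·4.18·(T − 83.15) = 1653.2(T − 83.15)
2397.6 T = 137463 − 61163 = 76300
T ≈ 31.82 °C. Since T > 0 °C, the all-ice-melts assumption holds.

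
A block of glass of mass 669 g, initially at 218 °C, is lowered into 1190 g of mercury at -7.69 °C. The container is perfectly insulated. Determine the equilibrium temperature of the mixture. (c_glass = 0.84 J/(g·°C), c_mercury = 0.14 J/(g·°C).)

T_f ≈ 166.4 °C

Net heat exchanged in the isolated system is zero:
669·0.84·(T − 218) + 1190·0.14·(T − (-7.69)) = 0
561.96(T − 218) + 166.6(T − (-7.69)) = 0
(561.96 + 166.6) T = 561.96·218 + 166.6·(-7.69)
T ≈ 166.39 °C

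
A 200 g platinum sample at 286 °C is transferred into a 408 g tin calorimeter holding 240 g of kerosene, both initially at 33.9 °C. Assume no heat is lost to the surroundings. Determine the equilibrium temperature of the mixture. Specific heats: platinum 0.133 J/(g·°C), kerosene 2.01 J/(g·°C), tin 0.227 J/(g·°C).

T_f ≈ 45.0 °C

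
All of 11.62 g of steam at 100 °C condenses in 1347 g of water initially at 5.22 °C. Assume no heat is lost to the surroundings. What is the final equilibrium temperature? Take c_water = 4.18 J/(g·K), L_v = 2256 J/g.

T_f ≈ 10.6 °C

Taking heat into each body as positive, Σ m c ΔT = 0:
latent heat released on condensation: 11.62·2256 = 26215
  condensate cools 100→T: 11.62·4.18·(T − 100) = 48.57(T − 100)
  water warms: 1347·4.18·(T − 5.22) = 5630.5(T − 5.22)
5679 T = 26215 + 4857.2 + 29391 = 60463
T ≈ 10.65 °C (< 100 °C, so full condensation is consistent).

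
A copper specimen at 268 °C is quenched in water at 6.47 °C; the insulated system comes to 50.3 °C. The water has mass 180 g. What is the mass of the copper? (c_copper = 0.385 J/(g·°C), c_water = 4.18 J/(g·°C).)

m ≈ 393 g

Energy conservation, ΣQ = 0:
m·0.385·(50.3 − 268) + 180·4.18·(50.3 − 6.47) = 0
-83.81 m = -32978
m = -32978/-83.81 ≈ 393.5 g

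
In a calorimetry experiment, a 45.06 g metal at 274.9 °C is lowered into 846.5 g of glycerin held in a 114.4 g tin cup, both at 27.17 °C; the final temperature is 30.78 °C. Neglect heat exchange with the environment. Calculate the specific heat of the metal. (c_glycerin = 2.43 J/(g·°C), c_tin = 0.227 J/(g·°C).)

c ≈ 0.684 J/(g·°C)

Heat gained plus heat lost sum to zero:
45.06·c·(30.78 − 274.9) + 846.5·2.43·(30.78 − 27.17) + 114.4·0.227·(30.78 − 27.17) = 0
-11000 c = -7519.5
c = -7519.5/-11000 ≈ 0.6836 J/(g·°C)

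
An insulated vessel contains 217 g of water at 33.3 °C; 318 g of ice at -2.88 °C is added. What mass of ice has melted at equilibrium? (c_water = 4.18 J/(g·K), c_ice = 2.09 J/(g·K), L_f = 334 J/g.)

m_melted ≈ 84.7 g

Cooling the water to 0 °C releases 217·4.18·33.3 = 30205 J.
Warming the ice to 0 °C takes 318·2.09·2.88 = 1914.1 J, leaving 28291 J for melting.
Fully melting the ice requires m_ice L_f = 318·334 = 106212 J.
That's not enough to melt it all — equilibrium is at 0 °C with ice remaining.
m_melted·334 = 28291  ⇒  m_melted ≈ 84.7 g.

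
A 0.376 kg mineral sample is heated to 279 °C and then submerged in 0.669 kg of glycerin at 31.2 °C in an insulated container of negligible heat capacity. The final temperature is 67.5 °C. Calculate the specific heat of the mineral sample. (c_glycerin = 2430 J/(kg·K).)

c ≈ 742 J/(kg·K)

Heat gained plus heat lost sum to zero:
0.376·c·(67.5 − 279) + 0.669·2430·(67.5 − 31.2) = 0
-79.52 c = -59012
c = -59012/-79.52 ≈ 742.1 J/(kg·K)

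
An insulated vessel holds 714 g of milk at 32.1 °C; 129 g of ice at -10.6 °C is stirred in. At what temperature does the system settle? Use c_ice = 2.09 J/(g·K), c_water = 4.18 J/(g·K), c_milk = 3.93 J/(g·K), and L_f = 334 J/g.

Let T be the final temperature. ΣQ_i = 0:
ice -10.6→0 °C: 129×2.09×10.6 = 2857.9; melt ice: 129×334 = 43086; warm the meltwater: 539.22 T; milk: 2806(T − 32.1)
3345.2 T = 90073 − 45944 = 44129
T ≈ 13.19 °C — above 0 °C, consistent with complete melting.

T_f ≈ 13.2 °C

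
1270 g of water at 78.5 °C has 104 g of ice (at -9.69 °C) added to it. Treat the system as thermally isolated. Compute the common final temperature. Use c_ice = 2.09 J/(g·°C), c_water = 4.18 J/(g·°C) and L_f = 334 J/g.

T_f ≈ 66.1 °C

Let T be the final temperature. ΣQ_i = 0:
warm ice to 0 °C: 104·2.09·(0 − (-9.69)) = 2106.2
  melt ice: 104·334 = 34736
  meltwater 0→T: 104·4.18·T = 434.72 T
  water cools: 1270·4.18·(T − 78.5) = 5308.6(T − 78.5)
5743.3 T = 416725 − 36842 = 379883
T ≈ 66.14 °C — above 0 °C, consistent with complete melting.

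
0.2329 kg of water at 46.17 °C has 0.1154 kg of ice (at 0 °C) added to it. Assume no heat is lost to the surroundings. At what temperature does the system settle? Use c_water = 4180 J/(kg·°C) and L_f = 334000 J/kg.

T_f ≈ 4.4 °C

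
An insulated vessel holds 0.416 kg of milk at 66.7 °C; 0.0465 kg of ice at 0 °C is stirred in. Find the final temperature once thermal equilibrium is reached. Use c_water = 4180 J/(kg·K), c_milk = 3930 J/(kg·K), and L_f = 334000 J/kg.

Setting the total heat transfer to zero:
fusion: m_ice L_f = 0.0465×334000 = 15531; warm the meltwater: 194.37 T; milk: 1634.9(T − 66.7)
1829.2 T = 109046 − 15531 = 93515
T ≈ 51.12 °C. Since T > 0 °C, the all-ice-melts assumption holds.

T_f ≈ 51.1 °C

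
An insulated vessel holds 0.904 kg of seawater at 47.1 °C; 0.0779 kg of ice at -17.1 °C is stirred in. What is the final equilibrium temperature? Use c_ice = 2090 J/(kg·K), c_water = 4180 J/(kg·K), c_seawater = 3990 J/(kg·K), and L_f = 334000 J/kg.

T_f ≈ 35.9 °C

Conservation of energy gives ΣQ = 0:
warm ice to 0 °C: 0.0779·2090·(0 − (-17.1)) = 2784.1; latent heat to melt: 0.0779·334000 = 26019; warm the meltwater: 325.62 T; seawater cools: 0.904·3990·(T − 47.1) = 3607(T − 47.1)
3932.6 T = 169888 − 28803 = 141085
T ≈ 35.88 °C. Since T > 0 °C, the all-ice-melts assumption holds.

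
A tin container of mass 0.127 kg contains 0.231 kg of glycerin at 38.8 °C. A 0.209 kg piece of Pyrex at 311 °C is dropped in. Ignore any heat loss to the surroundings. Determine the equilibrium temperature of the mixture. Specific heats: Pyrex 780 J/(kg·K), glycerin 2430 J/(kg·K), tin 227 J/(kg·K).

T_f ≈ 97.7 °C

Heat gained plus heat lost sum to zero:
0.209·780·(T − 311) + 0.231·2430·(T − 38.8) + 0.127·227·(T − 38.8) = 0
163.02(T − 311) + 561.33(T − 38.8) + 28.83(T − 38.8) = 0
(163.02 + 561.33 + 28.83) T = 163.02·311 + 561.33·38.8 + 28.83·38.8
T = 73597/753.18 ≈ 97.72 °C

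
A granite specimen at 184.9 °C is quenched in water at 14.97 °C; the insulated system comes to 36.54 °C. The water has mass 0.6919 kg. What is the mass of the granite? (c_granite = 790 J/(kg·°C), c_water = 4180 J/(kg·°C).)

m ≈ 0.532 kg

Energy conservation, ΣQ = 0:
m·790·(36.54 − 184.9) + 0.6919·4180·(36.54 − 14.97) = 0
-117204 m = -62384
m = -62384/-117204 ≈ 0.5323 kg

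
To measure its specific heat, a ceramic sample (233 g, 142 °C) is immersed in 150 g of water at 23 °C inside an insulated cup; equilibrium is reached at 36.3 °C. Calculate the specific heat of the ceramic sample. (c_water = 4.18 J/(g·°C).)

Heat lost by the ceramic sample = heat gained by the water:
233·c·(142 − 36.3) = 150·4.18·(36.3 − 23)
24628 c = 8339.1  ⇒  c ≈ 0.3386 J/(g·°C)

c ≈ 0.339 J/(g·°C)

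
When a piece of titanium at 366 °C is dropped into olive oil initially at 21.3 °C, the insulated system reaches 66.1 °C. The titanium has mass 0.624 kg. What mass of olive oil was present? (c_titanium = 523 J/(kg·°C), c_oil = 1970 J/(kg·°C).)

Heat lost by the titanium = heat gained by the oil:
0.624×523×(366 − 66.1) = m×1970×(66.1 − 21.3)
88256 m = 97873  ⇒  m ≈ 1.109 kg

m ≈ 1.11 kg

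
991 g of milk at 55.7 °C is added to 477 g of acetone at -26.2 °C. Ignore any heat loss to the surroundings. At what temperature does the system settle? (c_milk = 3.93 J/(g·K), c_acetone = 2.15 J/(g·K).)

Net heat exchanged in the isolated system is zero:
991×3.93×(T − 55.7) + 477×2.15×(T − (-26.2)) = 0
3894.6(T − 55.7) + 1025.5(T − (-26.2)) = 0
(3894.6 + 1025.5) T = 3894.6×55.7 + 1025.5×(-26.2)
T ≈ 38.63 °C

T_f ≈ 38.6 °C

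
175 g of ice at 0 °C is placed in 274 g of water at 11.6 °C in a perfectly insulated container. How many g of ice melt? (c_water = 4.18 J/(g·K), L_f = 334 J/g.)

Water can give up m c ΔT = 274×4.18×11.6 = 13286 J before reaching 0 °C.
Melting all 175 g of ice would need 175×334 = 58450 J.
Since 13286 < 58450 J, not all the ice melts; equilibrium is at 0 °C.
m_melted×334 = 13286  ⇒  m_melted ≈ 39.78 g.

m_melted ≈ 39.8 g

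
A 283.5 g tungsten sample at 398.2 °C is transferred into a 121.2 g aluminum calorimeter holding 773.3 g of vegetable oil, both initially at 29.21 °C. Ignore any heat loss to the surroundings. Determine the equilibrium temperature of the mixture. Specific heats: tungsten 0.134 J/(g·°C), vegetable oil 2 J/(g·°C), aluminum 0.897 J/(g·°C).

Net heat exchanged in the isolated system is zero:
283.5·0.134·(T − 398.2) + 773.3·2·(T − 29.21) + 121.2·0.897·(T − 29.21) = 0
1693.3 T = 63479
T = 63479 / 1693.3 = 37.5 °C

T_f ≈ 37.5 °C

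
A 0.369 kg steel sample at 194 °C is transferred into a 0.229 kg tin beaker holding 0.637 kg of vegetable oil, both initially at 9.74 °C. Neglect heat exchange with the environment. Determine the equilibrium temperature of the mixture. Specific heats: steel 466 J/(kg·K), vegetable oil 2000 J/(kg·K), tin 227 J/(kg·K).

T_f is the heat-capacity-weighted average of the initial temperatures:
T_f = (171.95×194 + 1274×9.74 + 51.98×9.74) / (171.95 + 1274 + 51.98)
    = 46274 / 1497.9 ≈ 30.89 °C

T_f ≈ 30.9 °C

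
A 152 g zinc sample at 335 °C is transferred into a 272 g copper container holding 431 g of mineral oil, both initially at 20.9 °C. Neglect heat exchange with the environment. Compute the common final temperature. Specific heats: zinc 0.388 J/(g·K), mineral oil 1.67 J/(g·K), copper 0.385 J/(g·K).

T_f ≈ 41.9 °C

Let T be the final temperature. ΣQ_i = 0:
152×0.388×(T − 335) + 431×1.67×(T − 20.9) + 272×0.385×(T − 20.9) = 0
58.98(T − 335) + 719.77(T − 20.9) + 104.72(T − 20.9) = 0
883.47 T = 36989
T = 36989 / 883.47 = 41.9 °C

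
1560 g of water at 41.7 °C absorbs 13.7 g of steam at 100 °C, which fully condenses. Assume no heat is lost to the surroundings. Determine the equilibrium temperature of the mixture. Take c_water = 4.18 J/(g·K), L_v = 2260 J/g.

Conservation of energy gives ΣQ = 0:
latent heat released on condensation: 13.7×2260 = 30962; condensate cools 100→T: 13.7×4.18×(T − 100) = 57.27(T − 100); water warms: 1560×4.18×(T − 41.7) = 6520.8(T − 41.7)
6578.1 T = 30962 + 5726.6 + 271917 = 308606
T ≈ 46.91 °C (< 100 °C, so full condensation is consistent).

T_f ≈ 46.9 °C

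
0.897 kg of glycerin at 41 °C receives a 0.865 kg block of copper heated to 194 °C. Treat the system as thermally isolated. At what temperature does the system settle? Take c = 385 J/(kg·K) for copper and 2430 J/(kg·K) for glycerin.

T_f is the heat-capacity-weighted average of the initial temperatures:
T_f = (333.02×194 + 2179.7×41) / (333.02 + 2179.7)
    = 153975 / 2512.7 ≈ 61.28 °C

T_f ≈ 61.3 °C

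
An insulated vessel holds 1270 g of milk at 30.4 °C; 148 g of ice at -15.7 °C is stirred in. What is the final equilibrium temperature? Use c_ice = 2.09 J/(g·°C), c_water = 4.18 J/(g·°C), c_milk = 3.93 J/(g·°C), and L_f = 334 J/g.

T_f ≈ 17.4 °C

Energy balance with sensible and latent terms:
ice -15.7→0 °C: 148×2.09×15.7 = 4856.3; fusion: m_ice L_f = 148×334 = 49432; warm the meltwater: 618.64 T; milk: 4991.1(T − 30.4)
5609.7 T = 151729 − 54288 = 97441
T ≈ 17.37 °C — above 0 °C, consistent with complete melting.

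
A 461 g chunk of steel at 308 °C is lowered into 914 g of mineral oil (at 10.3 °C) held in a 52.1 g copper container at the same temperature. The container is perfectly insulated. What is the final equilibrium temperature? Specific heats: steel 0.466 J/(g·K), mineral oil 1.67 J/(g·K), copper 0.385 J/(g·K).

With ΣQ=0 the equilibrium temperature is the m·c-weighted mean:
T_f = (214.83*308 + 1526.4*10.3 + 20.06*10.3) / (214.83 + 1526.4 + 20.06)
    = 82095 / 1761.3 ≈ 46.61 °C

T_f ≈ 46.6 °C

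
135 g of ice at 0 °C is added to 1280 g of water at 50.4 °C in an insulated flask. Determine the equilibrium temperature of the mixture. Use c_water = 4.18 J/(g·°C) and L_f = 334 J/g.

Heat gained plus heat lost sum to zero:
fusion: m_ice L_f = 135×334 = 45090
  meltwater 0→T: 135×4.18×T = 564.3 T
  water: 5350.4(T − 50.4)
5914.7 T = 269660 − 45090 = 224570
T ≈ 37.97 °C (positive, so assuming full melt was valid).

T_f ≈ 38.0 °C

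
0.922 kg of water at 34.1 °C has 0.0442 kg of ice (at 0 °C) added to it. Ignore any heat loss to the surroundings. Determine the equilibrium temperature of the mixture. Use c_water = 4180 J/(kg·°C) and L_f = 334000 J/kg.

T_f ≈ 28.9 °C

Taking heat into each body as positive, Σ m c ΔT = 0:
latent heat to melt: 0.0442·334000 = 14763; warm the meltwater: 184.76 T; water cools: 0.922·4180·(T − 34.1) = 3854(T − 34.1)
4038.7 T = 131420 − 14763 = 116657
T ≈ 28.88 °C. Since T > 0 °C, the all-ice-melts assumption holds.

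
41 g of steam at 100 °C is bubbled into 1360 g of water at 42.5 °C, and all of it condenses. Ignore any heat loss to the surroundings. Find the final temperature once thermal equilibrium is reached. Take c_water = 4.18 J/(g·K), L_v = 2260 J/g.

T_f ≈ 60.0 °C

Energy conservation, ΣQ = 0:
latent heat released on condensation: 41·2260 = 92660
  condensate cools 100→T: 41·4.18·(T − 100) = 171.38(T − 100)
  original water: 5684.8(T − 42.5)
5856.2 T = 92660 + 17138 + 241604 = 351402
T ≈ 60.01 °C, under the boiling point, so the assumption holds.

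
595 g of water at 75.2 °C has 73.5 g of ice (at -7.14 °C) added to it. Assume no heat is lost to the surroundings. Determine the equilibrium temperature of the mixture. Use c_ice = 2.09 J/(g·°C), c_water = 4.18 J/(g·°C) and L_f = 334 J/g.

Heat gained plus heat lost sum to zero:
warm ice to 0 °C: 73.5×2.09×(0 − (-7.14)) = 1096.8
  latent heat to melt: 73.5×334 = 24549
  meltwater 0→T: 73.5×4.18×T = 307.23 T
  water cools: 595×4.18×(T − 75.2) = 2487.1(T − 75.2)
2794.3 T = 187030 − 25646 = 161384
T ≈ 57.75 °C. Since T > 0 °C, the all-ice-melts assumption holds.

T_f ≈ 57.8 °C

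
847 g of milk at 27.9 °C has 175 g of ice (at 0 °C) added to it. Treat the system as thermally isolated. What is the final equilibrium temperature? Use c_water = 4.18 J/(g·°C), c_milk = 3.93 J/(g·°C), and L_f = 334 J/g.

T_f ≈ 8.5 °C

Net heat exchanged in the isolated system is zero:
latent heat to melt: 175×334 = 58450
  warm the meltwater: 731.5 T
  milk cools: 847×3.93×(T − 27.9) = 3328.7(T − 27.9)
4060.2 T = 92871 − 58450 = 34421
T ≈ 8.48 °C — above 0 °C, consistent with complete melting.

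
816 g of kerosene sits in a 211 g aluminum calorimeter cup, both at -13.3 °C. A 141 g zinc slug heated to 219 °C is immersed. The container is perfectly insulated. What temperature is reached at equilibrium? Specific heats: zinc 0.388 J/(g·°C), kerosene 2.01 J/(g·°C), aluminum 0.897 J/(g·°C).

T_f ≈ -6.6 °C

Heat gained plus heat lost sum to zero:
141·0.388·(T − 219) + 816·2.01·(T − (-13.3)) + 211·0.897·(T − (-13.3)) = 0
54.71(T − 219) + 1640.2(T − (-13.3)) + 189.27(T − (-13.3)) = 0
(54.71 + 1640.2 + 189.27) T = 54.71·219 + 1640.2·(-13.3) + 189.27·(-13.3)
T = -12350/1884.1 ≈ -6.55 °C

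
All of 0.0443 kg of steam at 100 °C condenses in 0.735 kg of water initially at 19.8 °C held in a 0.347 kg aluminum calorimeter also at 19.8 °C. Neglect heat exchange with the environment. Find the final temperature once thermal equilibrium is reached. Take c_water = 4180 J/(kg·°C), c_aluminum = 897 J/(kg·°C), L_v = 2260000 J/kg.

Taking heat into each body as positive, Σ m c ΔT = 0:
latent heat released on condensation: 0.0443×2260000 = 100118; condensate cools 100→T: 0.0443×4180×(T − 100) = 185.17(T − 100); water warms: 0.735×4180×(T − 19.8) = 3072.3(T − 19.8); aluminum cup: 0.347×897×(T − 19.8) = 311.26(T − 19.8)
3568.7 T = 100118 + 18517 + 66994 = 185630
T ≈ 52.02 °C, under the boiling point, so the assumption holds.

T_f ≈ 52.0 °C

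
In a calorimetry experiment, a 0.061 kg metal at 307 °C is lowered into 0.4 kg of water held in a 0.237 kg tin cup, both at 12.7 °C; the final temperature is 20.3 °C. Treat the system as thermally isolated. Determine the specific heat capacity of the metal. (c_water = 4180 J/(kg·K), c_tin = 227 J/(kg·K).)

Let T be the final temperature. ΣQ_i = 0:
0.061×c×(20.3 − 307) + 0.4×4180×(20.3 − 12.7) + 0.237×227×(20.3 − 12.7) = 0
-17.49 c = -13116
c = -13116/-17.49 ≈ 750 J/(kg·K)

c ≈ 750 J/(kg·K)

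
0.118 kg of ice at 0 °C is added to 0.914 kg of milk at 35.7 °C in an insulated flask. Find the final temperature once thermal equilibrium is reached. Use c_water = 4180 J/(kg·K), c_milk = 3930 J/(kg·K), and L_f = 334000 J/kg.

T_f ≈ 21.7 °C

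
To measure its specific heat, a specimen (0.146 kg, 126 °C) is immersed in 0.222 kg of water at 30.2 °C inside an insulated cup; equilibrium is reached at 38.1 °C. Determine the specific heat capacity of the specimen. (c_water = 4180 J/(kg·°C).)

Energy conservation, ΣQ = 0:
0.146·c·(38.1 − 126) + 0.222·4180·(38.1 − 30.2) = 0
-12.83 c = -7330.9
c = -7330.9/-12.83 ≈ 571.2 J/(kg·°C)

c ≈ 571 J/(kg·°C)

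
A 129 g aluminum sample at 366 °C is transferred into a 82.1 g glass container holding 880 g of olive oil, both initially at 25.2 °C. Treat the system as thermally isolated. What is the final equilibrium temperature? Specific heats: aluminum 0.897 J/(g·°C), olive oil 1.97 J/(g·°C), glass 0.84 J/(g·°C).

Setting the total heat transfer to zero:
129×0.897×(T − 366) + 880×1.97×(T − 25.2) + 82.1×0.84×(T − 25.2) = 0
(115.71 + 1733.6 + 68.96) T = 115.71×366 + 1733.6×25.2 + 68.96×25.2
T = 87776 / 1918.3 = 45.8 °C

T_f ≈ 45.8 °C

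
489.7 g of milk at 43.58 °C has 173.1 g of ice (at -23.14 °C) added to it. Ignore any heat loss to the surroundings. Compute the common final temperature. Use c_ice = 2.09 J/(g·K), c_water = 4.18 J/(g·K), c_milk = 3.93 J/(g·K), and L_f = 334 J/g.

T_f ≈ 6.7 °C

Energy conservation, ΣQ = 0:
ice -23.14→0 °C: 173.1·2.09·23.14 = 8371.6; melt ice: 173.1·334 = 57815; warm the meltwater: 723.56 T; milk: 1924.5(T − 43.58)
2648.1 T = 83871 − 66187 = 17684
T ≈ 6.68 °C (positive, so assuming full melt was valid).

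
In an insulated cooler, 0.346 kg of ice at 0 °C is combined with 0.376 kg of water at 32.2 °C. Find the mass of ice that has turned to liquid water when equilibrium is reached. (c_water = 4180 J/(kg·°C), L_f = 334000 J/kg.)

Cooling the water to 0 °C releases 0.376×4180×32.2 = 50608 J.
To melt every bit of ice: 0.346×334000 = 115564 J.
That's not enough to melt it all — equilibrium is at 0 °C with ice remaining.
m_melted×334000 = 50608  ⇒  m_melted ≈ 0.1515 kg.

m_melted ≈ 0.152 kg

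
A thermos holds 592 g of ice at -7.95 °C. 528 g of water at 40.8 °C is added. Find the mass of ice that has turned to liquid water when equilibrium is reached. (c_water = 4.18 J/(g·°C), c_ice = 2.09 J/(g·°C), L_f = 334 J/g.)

m_melted ≈ 240 g

Heat available from the water dropping to 0 °C: 528×4.18×40.8 = 90047 J.
Of that, 592×2.09×7.95 = 9836.4 J goes to bring the ice to 0 °C, leaving 80211 J.
Fully melting the ice requires m_ice L_f = 592×334 = 197728 J.
Since 80211 < 197728 J, not all the ice melts; equilibrium is at 0 °C.
m_melted×334 = 80211  ⇒  m_melted ≈ 240.2 g.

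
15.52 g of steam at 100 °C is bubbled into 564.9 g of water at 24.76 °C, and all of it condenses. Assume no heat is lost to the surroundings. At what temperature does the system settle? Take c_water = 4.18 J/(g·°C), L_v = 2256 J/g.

Energy balance with sensible and latent terms:
condense steam: −15.52·2256 = −35013; condensed water 100 °C→T: 64.87(T − 100); water warms: 564.9·4.18·(T − 24.76) = 2361.3(T − 24.76)
2426.2 T = 35013 + 6487.4 + 58465 = 99966
T ≈ 41.20 °C (< 100 °C, so full condensation is consistent).

T_f ≈ 41.2 °C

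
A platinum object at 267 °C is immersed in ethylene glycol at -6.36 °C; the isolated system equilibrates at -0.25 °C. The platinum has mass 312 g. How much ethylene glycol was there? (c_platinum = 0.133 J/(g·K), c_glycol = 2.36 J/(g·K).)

Heat lost by the platinum = heat gained by the glycol:
312·0.133·(267 − -0.25) = m·2.36·(-0.25 − (-6.36))
14.42 m = 11090  ⇒  m ≈ 769.1 g

m ≈ 769 g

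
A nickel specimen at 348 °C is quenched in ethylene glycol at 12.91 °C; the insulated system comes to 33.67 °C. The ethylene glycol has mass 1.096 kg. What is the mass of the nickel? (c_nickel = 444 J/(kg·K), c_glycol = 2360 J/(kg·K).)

m ≈ 0.385 kg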